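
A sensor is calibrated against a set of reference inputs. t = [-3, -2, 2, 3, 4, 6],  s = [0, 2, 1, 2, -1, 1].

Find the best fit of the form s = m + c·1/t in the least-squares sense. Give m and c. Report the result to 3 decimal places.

m = 0.857, c = -0.337

MᵀM·[m, c]ᵀ = Mᵀs reads: 6·m + (5/12)·c = 5;  (5/12)·m + (13/16)·c = 1/12.
Eliminating c: (13/16)·(row 1) − (5/12)·(row 2) gives (677/144)·m = (13/16)·5 − (5/12)·(1/12) = 145/36, so m = 580/677.
Then c = ((1/12) − (5/12)·(580/677))/(13/16) = -228/677.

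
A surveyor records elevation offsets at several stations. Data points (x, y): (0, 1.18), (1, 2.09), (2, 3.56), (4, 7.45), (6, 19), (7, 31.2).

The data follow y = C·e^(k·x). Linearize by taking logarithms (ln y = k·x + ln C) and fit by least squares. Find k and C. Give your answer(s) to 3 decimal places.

Let Y = ln y. Fitting Y = k·x + ln C by least squares:
AᵀA = [[106.0000, 20.0000]; [20.0000, 6]], rhs = [53.0591, 10.5655]ᵀ  (here Σx = 20.0000, Σ(x)² = 106.0000, Σln y = 10.5655, Σx·ln y = 53.0591).
Slope k = (n·Σx·ln y − Σx·Σln y)/(n·Σ(x)² − (Σx)²) = (6·53.0591 − 20.0000·10.5655)/236.0000 = 0.45358; ln C = (Σln y − k·Σx)/n = 0.24899, so C = exp(0.24899) = 1.28273.

k = 0.454, C = 1.283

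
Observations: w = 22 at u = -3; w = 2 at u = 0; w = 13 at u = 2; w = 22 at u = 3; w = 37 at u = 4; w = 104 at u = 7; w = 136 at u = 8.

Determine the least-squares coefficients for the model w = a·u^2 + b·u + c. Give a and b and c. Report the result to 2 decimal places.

Sums needed: Σu^2·u^2 = 6931, Σu^2·u = 927, Σu^2 = 151, Σu·u = 151, Σu = 21, Σ1 = 7.
Moment sums: Σu^2·w = 14840, Σu·w = 1990, Σw = 336.
XᵀX·[a, b, c]ᵀ = Xᵀw becomes [[6931, 927, 151]; [927, 151, 21]; [151, 21, 7]]·[a, b, c]ᵀ = [14840, 1990, 336]ᵀ.
Solving the 3×3 system (Gaussian elimination) gives a = 354599/172569, b = 5238/57523, c = 586963/172569.

a = 2.05, b = 0.09, c = 3.40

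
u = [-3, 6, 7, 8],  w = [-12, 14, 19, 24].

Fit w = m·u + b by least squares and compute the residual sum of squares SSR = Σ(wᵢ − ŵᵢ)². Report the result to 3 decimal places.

Entries of XᵀX: Σu·u = 158, Σu = 18, Σ1 = 4.
Right-hand side: Σu·w = 445, Σw = 45.
So XᵀX·[m, b]ᵀ = Xᵀw: [[158, 18]; [18, 4]]·[m, b]ᵀ = [445, 45]ᵀ.
Eliminating b: 4·(row 1) − 18·(row 2) gives 308·m = 4·445 − 18·45 = 970, so m = 485/154.
Then b = (45 − 18·(485/154))/4 = -225/77.
Residuals: 57/154, -152/77, -19/154, 19/11; SSR = 1083/154.

SSR = 7.032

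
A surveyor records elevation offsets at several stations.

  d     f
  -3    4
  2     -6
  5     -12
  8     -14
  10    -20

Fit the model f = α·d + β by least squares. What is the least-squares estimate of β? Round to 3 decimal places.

β = -1.871

Sums needed: Σd·d = 202, Σd = 22, Σ1 = 5.
For Aᵀf: Σd·f = -396, Σf = -48.
Normal equations: [[202, 22]; [22, 5]]·[α, β]ᵀ = [-396, -48]ᵀ.
det = 202·5 − 22² = 526.
α = ((-396)·5 − 22·(-48))/526 = -462/263; β = (202·(-48) − 22·(-396))/526 = -492/263.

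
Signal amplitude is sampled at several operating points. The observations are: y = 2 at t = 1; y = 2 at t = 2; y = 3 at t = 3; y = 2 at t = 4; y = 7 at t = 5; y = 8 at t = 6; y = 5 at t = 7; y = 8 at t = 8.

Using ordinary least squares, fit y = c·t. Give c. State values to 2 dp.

With design matrix X, XᵀX = [[204]] and Xᵀy = [205]ᵀ.
c = 205/204 = 1.0049.

c = 1.00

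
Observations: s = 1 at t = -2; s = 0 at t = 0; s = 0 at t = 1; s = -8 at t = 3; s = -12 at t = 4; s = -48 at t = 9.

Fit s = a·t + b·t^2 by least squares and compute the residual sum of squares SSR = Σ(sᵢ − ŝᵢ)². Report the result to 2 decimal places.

With design matrix X, XᵀX = [[111, 813]; [813, 6915]] and Xᵀs = [-506, -4148]ᵀ.
Eliminating b: 6915·(row 1) − 813·(row 2) gives 106596·a = 6915·(-506) − 813·(-4148) = -126666, so a = -7037/5922.
Then b = ((-4148) − 813·(-7037/5922))/6915 = -2725/5922.
Residuals: 458/987, 0, 1627/987, -290/987, 38/329, -11/329; SSR = 998/329.

SSR = 3.03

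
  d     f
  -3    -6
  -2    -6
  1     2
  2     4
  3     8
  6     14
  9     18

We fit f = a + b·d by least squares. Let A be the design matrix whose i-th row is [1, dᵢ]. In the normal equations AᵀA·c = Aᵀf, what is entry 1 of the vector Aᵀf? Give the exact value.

Entry 1 ↔ basis 1, so (Aᵀf)_{1} = Σᵢ fᵢ = (1)·(-6) + (1)·(-6) + (1)·(2) + (1)·(4) + (1)·(8) + (1)·(14) + (1)·(18) = 34.

34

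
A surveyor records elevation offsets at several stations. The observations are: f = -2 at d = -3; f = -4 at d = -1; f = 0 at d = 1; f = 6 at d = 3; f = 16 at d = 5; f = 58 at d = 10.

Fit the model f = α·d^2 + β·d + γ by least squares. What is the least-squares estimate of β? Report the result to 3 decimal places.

AᵀA·[α, β, γ]ᵀ = Aᵀf reads: 10789·α + 1125·β + 145·γ = 6232;  1125·α + 145·β + 15·γ = 688;  145·α + 15·β + 6·γ = 74.
(Σd^2·d^2 = 10789, Σd^2·d = 1125, Σd^2 = 145, Σd·d = 145, Σd = 15, Σ1 = 6, Σd^2·f = 6232, Σd·f = 688, Σf = 74.)
Solving the 3×3 system (Gaussian elimination) gives α = 28247/60514, β = 413963/302570, γ = -71639/30257.

β = 1.368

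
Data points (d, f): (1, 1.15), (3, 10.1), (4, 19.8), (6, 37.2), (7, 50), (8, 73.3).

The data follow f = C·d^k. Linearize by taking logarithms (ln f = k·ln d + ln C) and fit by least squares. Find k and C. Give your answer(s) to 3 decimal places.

k = 1.964, C = 1.173

With ln fᵢ as the transformed response and ln dᵢ as the regressor:
Over the data: Σln d = 8.3020, Σ(ln d)² = 14.4498, Σln f = 17.2609, Σln d·ln f = 29.7019.
Normal system: [[14.4498, 8.3020]; [8.3020, 6]]·[k, ln C]ᵀ = [29.7019, 17.2609]ᵀ.
Slope k = (n·Σln d·ln f − Σln d·Σln f)/(n·Σ(ln d)² − (Σln d)²) = (6·29.7019 − 8.3020·17.2609)/17.7753 = 1.96403; ln C = (Σln f − k·Σln d)/n = 0.15924, so C = exp(0.15924) = 1.17262.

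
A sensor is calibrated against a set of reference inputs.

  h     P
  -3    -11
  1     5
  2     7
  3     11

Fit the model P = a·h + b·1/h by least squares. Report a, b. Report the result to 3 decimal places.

Compute the Gram sums: Σh·h = 23, Σh·1/h = 4, Σ1/h·1/h = 53/36.
Right-hand side: Σh·P = 85, Σ1/h·P = 95/6.
So AᵀA·[a, b]ᵀ = AᵀP: [[23, 4]; [4, 53/36]]·[a, b]ᵀ = [85, 95/6]ᵀ.
Determinant 23·(53/36) − 4² = 643/36.
a = (85·(53/36) − 4·(95/6))/(643/36) = 2225/643; b = (23·(95/6) − 4·85)/(643/36) = 870/643.

a = 3.460, b = 1.353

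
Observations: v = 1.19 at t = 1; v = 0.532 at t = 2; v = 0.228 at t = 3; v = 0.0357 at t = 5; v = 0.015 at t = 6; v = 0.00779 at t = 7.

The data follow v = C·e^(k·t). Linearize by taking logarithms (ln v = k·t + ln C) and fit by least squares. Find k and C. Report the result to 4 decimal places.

Linearized form: ln v = k·t + ln C. From the 6 transformed points,
XᵀX = [[124.0000, 24.0000]; [24.0000, 6]], rhs = [-81.3692, -14.3228]ᵀ  (here Σt = 24.0000, Σ(t)² = 124.0000, Σln v = -14.3228, Σt·ln v = -81.3692).
Slope k = (n·Σt·ln v − Σt·Σln v)/(n·Σ(t)² − (Σt)²) = (6·-81.3692 − 24.0000·-14.3228)/168.0000 = -0.85993; ln C = (Σln v − k·Σt)/n = 1.05258, so C = exp(1.05258) = 2.86503.

k = -0.8599, C = 2.8650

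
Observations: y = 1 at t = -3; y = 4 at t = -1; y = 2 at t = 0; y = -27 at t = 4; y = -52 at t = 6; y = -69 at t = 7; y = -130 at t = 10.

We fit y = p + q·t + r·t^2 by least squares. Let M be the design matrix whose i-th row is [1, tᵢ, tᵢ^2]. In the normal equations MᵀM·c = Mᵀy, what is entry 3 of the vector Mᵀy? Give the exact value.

Entry 3 ↔ basis t^2, so (Mᵀy)_{3} = Σᵢ (t^2)·yᵢ = (9)·(1) + (1)·(4) + (0)·(2) + (16)·(-27) + (36)·(-52) + (49)·(-69) + (100)·(-130) = -18672.

-18672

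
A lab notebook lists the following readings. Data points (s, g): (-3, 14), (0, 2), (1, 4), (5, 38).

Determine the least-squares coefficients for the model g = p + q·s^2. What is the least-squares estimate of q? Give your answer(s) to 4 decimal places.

q = 1.4286

AᵀA·[p, q]ᵀ = Aᵀg reads: 4·p + 35·q = 58;  35·p + 707·q = 1080.
det = 4·707 − 35² = 1603.
p = (58·707 − 35·1080)/1603 = 2; q = (4·1080 − 35·58)/1603 = 10/7.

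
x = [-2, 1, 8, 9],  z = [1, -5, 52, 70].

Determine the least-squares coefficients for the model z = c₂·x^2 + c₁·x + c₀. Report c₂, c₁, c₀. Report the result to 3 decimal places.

With design matrix A, AᵀA = [[10674, 1234, 150]; [1234, 150, 16]; [150, 16, 4]] and Aᵀz = [8997, 1039, 118]ᵀ.
Solving the 3×3 system (Gaussian elimination) gives c₂ = 16857/16129, c₁ = -35865/32258, c₀ = -84602/16129.

c₂ = 1.045, c₁ = -1.112, c₀ = -5.245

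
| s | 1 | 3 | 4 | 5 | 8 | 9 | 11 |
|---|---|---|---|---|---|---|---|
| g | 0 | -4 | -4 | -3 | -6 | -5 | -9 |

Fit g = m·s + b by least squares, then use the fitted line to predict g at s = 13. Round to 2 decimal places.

ĝ = -9.39

The normal system MᵀM·[m, b]ᵀ = Mᵀg is [[317, 41]; [41, 7]]·[m, b]ᵀ = [-235, -31]ᵀ.
Eliminating b: 7·(row 1) − 41·(row 2) gives 538·m = 7·(-235) − 41·(-31) = -374, so m = -187/269.
Then b = ((-31) − 41·(-187/269))/7 = -96/269.
At s = 13: ĝ = (-187/269)·(13) + (-96/269)·(1) = -2527/269.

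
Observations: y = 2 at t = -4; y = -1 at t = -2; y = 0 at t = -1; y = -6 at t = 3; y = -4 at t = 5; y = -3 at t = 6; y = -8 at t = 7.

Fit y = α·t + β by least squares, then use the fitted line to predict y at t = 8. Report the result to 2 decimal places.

ŷ = -7.04

Sums needed: Σt·t = 140, Σt = 14, Σ1 = 7.
And Σt·y = -118, Σy = -20.
Eliminating β: 7·(row 1) − 14·(row 2) gives 784·α = 7·(-118) − 14·(-20) = -546, so α = -39/56.
Then β = ((-20) − 14·(-39/56))/7 = -41/28.
At t = 8: ŷ = (-39/56)·(8) + (-41/28)·(1) = -197/28.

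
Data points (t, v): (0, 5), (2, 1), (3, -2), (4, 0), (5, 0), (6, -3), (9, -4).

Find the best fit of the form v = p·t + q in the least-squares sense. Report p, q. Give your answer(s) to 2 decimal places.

p = -0.90, q = 3.28

MᵀM·[p, q]ᵀ = Mᵀv reads: 171·p + 29·q = -58;  29·p + 7·q = -3.
(Σt·t = 171, Σt = 29, Σ1 = 7, Σt·v = -58, Σv = -3.)
Δ = 171·7 − 29² = 356.
p = ((-58)·7 − 29·(-3))/356 = -319/356; q = (171·(-3) − 29·(-58))/356 = 1169/356.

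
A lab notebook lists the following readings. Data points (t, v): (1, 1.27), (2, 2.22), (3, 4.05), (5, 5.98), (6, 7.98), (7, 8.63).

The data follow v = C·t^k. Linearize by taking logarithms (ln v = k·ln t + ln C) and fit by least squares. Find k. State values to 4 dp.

k = 1.0149

Taking logs, ln v = k·ln t + ln C, so regress ln v on ln t.
Sums: Σln t = 7.1389, Σ(ln t)² = 11.2747, Σln v = 8.4558, Σln t·ln v = 12.8831.
Normal system: [[11.2747, 7.1389]; [7.1389, 6]]·[k, ln C]ᵀ = [12.8831, 8.4558]ᵀ.
Solving (det = 16.6845): k = 1.01491, ln C = 0.20176.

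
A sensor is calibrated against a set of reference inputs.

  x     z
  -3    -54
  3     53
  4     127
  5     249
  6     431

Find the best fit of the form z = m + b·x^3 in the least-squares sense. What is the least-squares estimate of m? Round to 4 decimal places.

m = -0.5503

Forming AᵀA = [[5, 405]; [405, 67835]] and Aᵀz = [806, 135238]ᵀ gives AᵀA·[m, b]ᵀ = Aᵀz.
Eliminating b: 67835·(row 1) − 405·(row 2) gives 175150·m = 67835·806 − 405·135238 = -96380, so m = -9638/17515.
Then b = (135238 − 405·(-9638/17515))/67835 = 34976/17515.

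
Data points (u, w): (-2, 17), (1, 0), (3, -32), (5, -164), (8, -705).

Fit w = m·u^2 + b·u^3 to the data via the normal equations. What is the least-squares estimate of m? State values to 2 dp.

The normal system AᵀA·[m, b]ᵀ = Aᵀw is [[4819, 36105]; [36105, 278563]]·[m, b]ᵀ = [-49440, -382460]ᵀ.
Eliminating b: 278563·(row 1) − 36105·(row 2) gives 38824072·m = 278563·(-49440) − 36105·(-382460) = 36563580, so m = 9140895/9706018.
Then b = ((-382460) − 36105·(9140895/9706018))/278563 = -14510885/9706018.

m = 0.94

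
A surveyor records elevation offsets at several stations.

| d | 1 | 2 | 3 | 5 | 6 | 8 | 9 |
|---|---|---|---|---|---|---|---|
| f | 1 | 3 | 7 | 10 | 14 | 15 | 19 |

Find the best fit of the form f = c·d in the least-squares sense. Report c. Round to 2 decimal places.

c = 2.06

AᵀA·[c]ᵀ = Aᵀf reads: 220·c = 453.
c = 453/220 = 2.05909.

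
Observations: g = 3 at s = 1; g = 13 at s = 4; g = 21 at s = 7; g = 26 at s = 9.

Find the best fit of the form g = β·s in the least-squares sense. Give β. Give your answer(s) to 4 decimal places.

Sums needed: Σs·s = 147.
And Σs·g = 436.
β = 436/147 = 2.96599.

β = 2.9660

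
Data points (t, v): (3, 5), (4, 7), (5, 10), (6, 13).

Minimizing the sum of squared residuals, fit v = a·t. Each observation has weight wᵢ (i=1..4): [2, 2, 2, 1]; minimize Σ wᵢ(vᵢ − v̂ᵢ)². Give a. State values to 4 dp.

a = 1.9412

From the data, Σwᵢ·t·t = 136.
And Σwᵢ·t·v = 264.
a = 264/136 = 1.94118.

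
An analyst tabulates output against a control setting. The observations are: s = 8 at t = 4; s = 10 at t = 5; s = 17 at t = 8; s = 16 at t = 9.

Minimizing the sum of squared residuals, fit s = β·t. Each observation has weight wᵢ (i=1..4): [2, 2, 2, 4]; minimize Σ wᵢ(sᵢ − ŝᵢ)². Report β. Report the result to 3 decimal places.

Forming AᵀWA = [[534]] and AᵀWs = [1012]ᵀ gives AᵀWA·[β]ᵀ = AᵀWs.
Hence β = 1012 / 534 ≈ 1.89513.

β = 1.895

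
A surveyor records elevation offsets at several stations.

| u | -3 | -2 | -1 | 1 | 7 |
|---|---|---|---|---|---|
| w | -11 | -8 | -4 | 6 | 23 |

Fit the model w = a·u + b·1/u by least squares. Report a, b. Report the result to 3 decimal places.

a = 3.290, b = 1.891

Compute the Gram sums: Σu·u = 64, Σu·1/u = 5, Σ1/u·1/u = 4201/1764.
For Aᵀw: Σu·w = 220, Σ1/u·w = 440/21.
So AᵀA·[a, b]ᵀ = Aᵀw: [[64, 5]; [5, 4201/1764]]·[a, b]ᵀ = [220, 440/21]ᵀ.
Δ = 64·(4201/1764) − 5² = 56191/441.
a = (220·(4201/1764) − 5·(440/21))/(56191/441) = 184855/56191; b = (64·(440/21) − 5·220)/(56191/441) = 106260/56191.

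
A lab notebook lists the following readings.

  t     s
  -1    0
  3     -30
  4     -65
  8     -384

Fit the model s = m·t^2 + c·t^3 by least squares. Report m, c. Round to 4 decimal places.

XᵀX·[m, c]ᵀ = Xᵀs reads: 4434·m + 34034·c = -25886;  34034·m + 266970·c = -201578.
(Σt^2·t^2 = 4434, Σt^2·t^3 = 34034, Σt^3·t^3 = 266970, Σt^2·s = -25886, Σt^3·s = -201578.)
Δ = 4434·266970 − 34034² = 25431824.
m = ((-25886)·266970 − 34034·(-201578))/25431824 = -571361/288998; c = (4434·(-201578) − 34034·(-25886))/25431824 = -1599091/3178978.

m = -1.9770, c = -0.5030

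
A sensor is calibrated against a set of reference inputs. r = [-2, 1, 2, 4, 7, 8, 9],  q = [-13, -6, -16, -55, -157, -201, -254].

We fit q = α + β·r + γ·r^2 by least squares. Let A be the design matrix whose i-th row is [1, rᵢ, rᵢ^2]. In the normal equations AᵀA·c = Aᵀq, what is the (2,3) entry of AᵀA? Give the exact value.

Row 2 ↔ basis r, column 3 ↔ basis r^2, so (AᵀA)_{2,3} = Σᵢ (r)·(r^2) = (-2)·(4) + (1)·(1) + (2)·(4) + (4)·(16) + (7)·(49) + (8)·(64) + (9)·(81) = 1649.

1649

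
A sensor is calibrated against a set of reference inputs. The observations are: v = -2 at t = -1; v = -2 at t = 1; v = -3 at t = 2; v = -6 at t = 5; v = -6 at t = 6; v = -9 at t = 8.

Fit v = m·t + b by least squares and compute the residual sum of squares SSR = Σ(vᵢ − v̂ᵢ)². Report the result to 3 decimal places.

The normal equations are: 131·m + 21·b = -144;  21·m + 6·b = -28.
det = 131·6 − 21² = 345.
m = ((-144)·6 − 21·(-28))/345 = -4/5; b = (131·(-28) − 21·(-144))/345 = -28/15.
Residuals: -14/15, 2/3, 7/15, -2/15, 2/3, -11/15; SSR = 38/15.

SSR = 2.533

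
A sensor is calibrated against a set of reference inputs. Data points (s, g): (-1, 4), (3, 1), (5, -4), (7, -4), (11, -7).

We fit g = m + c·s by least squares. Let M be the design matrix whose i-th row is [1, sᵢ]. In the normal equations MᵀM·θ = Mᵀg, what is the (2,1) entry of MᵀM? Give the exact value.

25

Row 2 ↔ basis s, column 1 ↔ basis 1, so (MᵀM)_{2,1} = Σᵢ s = (-1)·(1) + (3)·(1) + (5)·(1) + (7)·(1) + (11)·(1) = 25.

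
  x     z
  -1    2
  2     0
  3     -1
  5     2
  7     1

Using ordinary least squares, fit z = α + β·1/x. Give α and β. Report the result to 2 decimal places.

From the data, Σ1 = 5, Σ1/x = 37/210, Σ1/x·1/x = 62689/44100.
Moment sums: Σz = 4, Σ1/x·z = -188/105.
Normal equations: [[5, 37/210]; [37/210, 62689/44100]]·[α, β]ᵀ = [4, -188/105]ᵀ.
Δ = 5·(62689/44100) − (37/210)² = 78019/11025.
α = (4·(62689/44100) − (37/210)·(-188/105))/(78019/11025) = 66167/78019; β = (5·(-188/105) − (37/210)·4)/(78019/11025) = -106470/78019.

α = 0.85, β = -1.36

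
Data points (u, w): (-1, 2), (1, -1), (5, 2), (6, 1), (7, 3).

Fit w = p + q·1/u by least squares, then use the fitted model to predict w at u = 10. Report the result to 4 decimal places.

ŵ = 1.4025

The normal equations are: 5·p + (107/210)·q = 7;  (107/210)·p + (92089/44100)·q = -421/210.
Determinant 5·(92089/44100) − (107/210)² = 112249/11025.
p = (7·(92089/44100) − (107/210)·(-421/210))/(112249/11025) = 344835/224498; q = (5·(-421/210) − (107/210)·7)/(112249/11025) = -149835/112249.
At u = 10: ŵ = (344835/224498)·(1) + (-149835/112249)·(1/10) = 157434/112249.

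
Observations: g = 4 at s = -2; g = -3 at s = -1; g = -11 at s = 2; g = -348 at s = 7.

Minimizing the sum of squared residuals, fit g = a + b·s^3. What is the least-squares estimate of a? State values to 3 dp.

Forming MᵀM = [[4, 342]; [342, 117778]] and Mᵀg = [-358, -119481]ᵀ gives MᵀM·[a, b]ᵀ = Mᵀg.
Eliminating b: 117778·(row 1) − 342·(row 2) gives 354148·a = 117778·(-358) − 342·(-119481) = -1302022, so a = -651011/177074.
Then b = ((-119481) − 342·(-651011/177074))/117778 = -88872/88537.

a = -3.676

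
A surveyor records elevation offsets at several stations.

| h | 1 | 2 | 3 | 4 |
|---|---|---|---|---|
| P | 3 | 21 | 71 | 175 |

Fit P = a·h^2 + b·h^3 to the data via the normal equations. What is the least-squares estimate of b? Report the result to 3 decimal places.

Normal-equation sums: Σh^2·h^2 = 354, Σh^2·h^3 = 1300, Σh^3·h^3 = 4890.
Right-hand side: Σh^2·P = 3526, Σh^3·P = 13288.
Normal equations: [[354, 1300]; [1300, 4890]]·[a, b]ᵀ = [3526, 13288]ᵀ.
Δ = 354·4890 − 1300² = 41060.
a = (3526·4890 − 1300·13288)/41060 = -1613/2053; b = (354·13288 − 1300·3526)/41060 = 30038/10265.

b = 2.926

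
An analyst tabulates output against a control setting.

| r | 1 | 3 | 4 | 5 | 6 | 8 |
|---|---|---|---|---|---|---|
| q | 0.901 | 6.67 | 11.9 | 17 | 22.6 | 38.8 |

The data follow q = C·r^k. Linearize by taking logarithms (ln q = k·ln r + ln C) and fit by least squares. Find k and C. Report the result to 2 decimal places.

k = 1.81, C = 0.92

Let Y = ln q. Fitting Y = k·ln r + ln C by least squares:
Σln r = 7.9655, Σ(ln r)² = 13.2535, Σln q = 13.8795, Σln r·ln q = 23.2719.
Equations: 13.2535·k + 7.9655·ln C = 23.2719;  7.9655·k + 6·ln C = 13.8795.
Solving (det = 16.0713): k = 1.80906, ln C = -0.08844, so C = exp(-0.08844) = 0.91536.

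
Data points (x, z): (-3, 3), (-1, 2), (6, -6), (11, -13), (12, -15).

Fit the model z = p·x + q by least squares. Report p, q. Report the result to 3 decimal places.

p = -1.210, q = 0.248

Normal-equation sums: Σx·x = 311, Σx = 25, Σ1 = 5.
Right-hand side: Σx·z = -370, Σz = -29.
AᵀA·[p, q]ᵀ = Aᵀz becomes [[311, 25]; [25, 5]]·[p, q]ᵀ = [-370, -29]ᵀ.
Δ = 311·5 − 25² = 930.
p = ((-370)·5 − 25·(-29))/930 = -75/62; q = (311·(-29) − 25·(-370))/930 = 77/310.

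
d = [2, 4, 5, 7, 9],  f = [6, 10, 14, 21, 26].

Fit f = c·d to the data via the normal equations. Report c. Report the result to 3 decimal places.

Entries of XᵀX: Σd·d = 175.
Right-hand side: Σd·f = 503.
XᵀX·[c]ᵀ = Xᵀf becomes [[175]]·[c]ᵀ = [503]ᵀ.
c = 503/175 = 2.87429.

c = 2.874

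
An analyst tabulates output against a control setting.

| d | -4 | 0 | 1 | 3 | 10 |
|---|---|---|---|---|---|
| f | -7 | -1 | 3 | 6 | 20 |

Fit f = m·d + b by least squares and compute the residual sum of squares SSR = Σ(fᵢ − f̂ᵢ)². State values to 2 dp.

SSR = 2.56

Compute the Gram sums: Σd·d = 126, Σd = 10, Σ1 = 5.
Moment sums: Σd·f = 249, Σf = 21.
XᵀX·[m, b]ᵀ = Xᵀf becomes [[126, 10]; [10, 5]]·[m, b]ᵀ = [249, 21]ᵀ.
det = 126·5 − 10² = 530.
m = (249·5 − 10·21)/530 = 207/106; b = (126·21 − 10·249)/530 = 78/265.
Residuals: 137/265, -343/265, 399/530, -81/530, 47/265; SSR = 1359/530.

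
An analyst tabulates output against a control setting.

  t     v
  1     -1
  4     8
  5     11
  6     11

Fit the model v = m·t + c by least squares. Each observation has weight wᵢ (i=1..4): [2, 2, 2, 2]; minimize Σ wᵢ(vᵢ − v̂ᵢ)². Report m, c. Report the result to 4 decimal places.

The normal equations are: 156·m + 32·c = 304;  32·m + 8·c = 58.
det = 156·8 − 32² = 224.
m = (304·8 − 32·58)/224 = 18/7; c = (156·58 − 32·304)/224 = -85/28.

m = 2.5714, c = -3.0357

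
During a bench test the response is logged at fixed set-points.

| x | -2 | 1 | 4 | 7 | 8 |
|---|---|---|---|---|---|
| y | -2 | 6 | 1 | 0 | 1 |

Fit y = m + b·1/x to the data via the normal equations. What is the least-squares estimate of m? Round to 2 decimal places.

m = 0.10

Normal-equation sums: Σ1 = 5, Σ1/x = 57/56, Σ1/x·1/x = 4229/3136.
And Σy = 6, Σ1/x·y = 59/8.
Eliminating b: (4229/3136)·(row 1) − (57/56)·(row 2) gives (2237/392)·m = (4229/3136)·6 − (57/56)·(59/8) = 1833/3136, so m = 1833/17896.
Then b = ((59/8) − (57/56)·(1833/17896))/(4229/3136) = 12061/2237.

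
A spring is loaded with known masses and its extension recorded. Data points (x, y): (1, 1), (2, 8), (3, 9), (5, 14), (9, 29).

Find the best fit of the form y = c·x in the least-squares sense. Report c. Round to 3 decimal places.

Compute the Gram sums: Σx·x = 120.
Right-hand side: Σx·y = 375.
So AᵀA·[c]ᵀ = Aᵀy: [[120]]·[c]ᵀ = [375]ᵀ.
Hence c = 375 / 120 ≈ 3.125.

c = 3.125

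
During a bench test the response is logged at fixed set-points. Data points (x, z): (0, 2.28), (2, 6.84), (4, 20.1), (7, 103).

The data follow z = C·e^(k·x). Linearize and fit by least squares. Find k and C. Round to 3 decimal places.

k = 0.544, C = 2.289

Taking logs, ln z = k·x + ln C, so regress ln z on x.
Σx = 13.0000, Σ(x)² = 69.0000, Σln z = 10.3824, Σx·ln z = 48.2916.
Normal system: [[69.0000, 13.0000]; [13.0000, 4]]·[k, ln C]ᵀ = [48.2916, 10.3824]ᵀ.
Solving (det = 107.0000): k = 0.54388, ln C = 0.82800, so C = exp(0.82800) = 2.28874.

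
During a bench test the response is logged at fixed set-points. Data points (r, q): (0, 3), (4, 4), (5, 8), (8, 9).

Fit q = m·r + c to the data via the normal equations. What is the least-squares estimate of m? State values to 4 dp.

Compute the Gram sums: Σr·r = 105, Σr = 17, Σ1 = 4.
Right-hand side: Σr·q = 128, Σq = 24.
So XᵀX·[m, c]ᵀ = Xᵀq: [[105, 17]; [17, 4]]·[m, c]ᵀ = [128, 24]ᵀ.
det = 105·4 − 17² = 131.
m = (128·4 − 17·24)/131 = 104/131; c = (105·24 − 17·128)/131 = 344/131.

m = 0.7939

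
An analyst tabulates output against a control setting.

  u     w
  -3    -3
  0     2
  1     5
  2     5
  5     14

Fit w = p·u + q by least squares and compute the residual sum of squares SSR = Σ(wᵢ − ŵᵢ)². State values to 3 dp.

SSR = 4.935

Setting ∂/∂p … = 0 gives: 39·p + 5·q = 94;  5·p + 5·q = 23.
Determinant 39·5 − 5² = 170.
p = (94·5 − 5·23)/170 = 71/34; q = (39·23 − 5·94)/170 = 427/170.
Residuals: 64/85, -87/170, 2/5, -287/170, 89/85; SSR = 839/170.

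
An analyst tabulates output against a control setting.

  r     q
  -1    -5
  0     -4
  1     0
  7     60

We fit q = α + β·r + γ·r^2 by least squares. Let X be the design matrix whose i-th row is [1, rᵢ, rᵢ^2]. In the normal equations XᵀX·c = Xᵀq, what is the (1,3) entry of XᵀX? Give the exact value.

51

Row 1 ↔ basis 1, column 3 ↔ basis r^2, so (XᵀX)_{1,3} = Σᵢ r^2 = (1)·(1) + (1)·(0) + (1)·(1) + (1)·(49) = 51.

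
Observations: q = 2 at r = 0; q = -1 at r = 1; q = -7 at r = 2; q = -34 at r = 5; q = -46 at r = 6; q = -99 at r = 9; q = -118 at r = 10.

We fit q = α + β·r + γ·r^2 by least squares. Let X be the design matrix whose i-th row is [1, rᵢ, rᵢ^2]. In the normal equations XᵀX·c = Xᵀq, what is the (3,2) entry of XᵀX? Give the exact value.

Row 3 ↔ basis r^2, column 2 ↔ basis r, so (XᵀX)_{3,2} = Σᵢ (r^2)·(r) = (0)·(0) + (1)·(1) + (4)·(2) + (25)·(5) + (36)·(6) + (81)·(9) + (100)·(10) = 2079.

2079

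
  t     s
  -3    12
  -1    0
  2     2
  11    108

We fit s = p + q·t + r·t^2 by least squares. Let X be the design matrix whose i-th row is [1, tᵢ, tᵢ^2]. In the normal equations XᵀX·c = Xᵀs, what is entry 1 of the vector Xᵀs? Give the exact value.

Entry 1 ↔ basis 1, so (Xᵀs)_{1} = Σᵢ sᵢ = (1)·(12) + (1)·(0) + (1)·(2) + (1)·(108) = 122.

122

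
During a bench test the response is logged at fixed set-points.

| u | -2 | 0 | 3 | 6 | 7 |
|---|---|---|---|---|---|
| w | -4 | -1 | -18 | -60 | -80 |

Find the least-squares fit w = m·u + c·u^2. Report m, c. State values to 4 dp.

Setting ∂/∂m … = 0 gives: 98·m + 578·c = -966;  578·m + 3794·c = -6258.
(Σu·u = 98, Σu·u^2 = 578, Σu^2·u^2 = 3794, Σu·w = -966, Σu^2·w = -6258.)
Eliminating c: 3794·(row 1) − 578·(row 2) gives 37728·m = 3794·(-966) − 578·(-6258) = -47880, so m = -665/524.
Then c = ((-6258) − 578·(-665/524))/3794 = -763/524.

m = -1.2691, c = -1.4561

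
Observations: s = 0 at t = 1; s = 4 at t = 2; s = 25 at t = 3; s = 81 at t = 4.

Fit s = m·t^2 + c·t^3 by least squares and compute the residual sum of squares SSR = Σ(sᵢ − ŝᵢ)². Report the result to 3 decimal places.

SSR = 4.141

With design matrix X, XᵀX = [[354, 1300]; [1300, 4890]] and Xᵀs = [1537, 5891]ᵀ.
Eliminating c: 4890·(row 1) − 1300·(row 2) gives 41060·m = 4890·1537 − 1300·5891 = -142370, so m = -14237/4106.
Then c = (5891 − 1300·(-14237/4106))/4890 = 43657/20530.
Residuals: 13764/10265, 8802/10265, -12412/10265, 3921/10265; SSR = 42509/10265.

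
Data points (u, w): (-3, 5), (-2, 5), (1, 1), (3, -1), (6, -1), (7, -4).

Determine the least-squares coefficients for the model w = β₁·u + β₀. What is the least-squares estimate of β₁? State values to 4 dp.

Sums needed: Σu·u = 108, Σu = 12, Σ1 = 6.
For Xᵀw: Σu·w = -61, Σw = 5.
Determinant 108·6 − 12² = 504.
β₁ = ((-61)·6 − 12·5)/504 = -71/84; β₀ = (108·5 − 12·(-61))/504 = 53/21.

β₁ = -0.8452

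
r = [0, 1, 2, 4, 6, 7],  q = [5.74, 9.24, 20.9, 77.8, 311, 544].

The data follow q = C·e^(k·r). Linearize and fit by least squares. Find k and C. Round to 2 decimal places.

k = 0.67, C = 5.35

Taking logs, ln q = k·r + ln C, so regress ln q on r.
XᵀX = [[106.0000, 20.0000]; [20.0000, 6]], rhs = [104.2510, 23.4036]ᵀ  (here Σr = 20.0000, Σ(r)² = 106.0000, Σln q = 23.4036, Σr·ln q = 104.2510).
Δ = 106.0000·6 − (20.0000)² = 236.0000; k = (104.2510·6 − 20.0000·23.4036)/236.0000 = 0.66709, ln C = (106.0000·23.4036 − 20.0000·104.2510)/236.0000 = 1.67697, so C = exp(1.67697) = 5.34933.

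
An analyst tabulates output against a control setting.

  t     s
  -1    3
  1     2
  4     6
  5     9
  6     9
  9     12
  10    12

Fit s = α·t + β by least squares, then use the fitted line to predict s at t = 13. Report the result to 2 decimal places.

Entries of AᵀA: Σt·t = 260, Σt = 34, Σ1 = 7.
Moment sums: Σt·s = 350, Σs = 53.
Normal equations: [[260, 34]; [34, 7]]·[α, β]ᵀ = [350, 53]ᵀ.
Δ = 260·7 − 34² = 664.
α = (350·7 − 34·53)/664 = 81/83; β = (260·53 − 34·350)/664 = 235/83.
At t = 13: ŝ = (81/83)·(13) + (235/83)·(1) = 1288/83.

ŝ = 15.52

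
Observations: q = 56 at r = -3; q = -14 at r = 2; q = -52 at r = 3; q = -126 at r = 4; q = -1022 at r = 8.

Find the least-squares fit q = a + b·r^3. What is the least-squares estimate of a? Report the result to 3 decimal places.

a = 2.000

With design matrix A, AᵀA = [[5, 584]; [584, 267762]] and Aᵀq = [-1158, -534356]ᵀ.
det = 5·267762 − 584² = 997754.
a = ((-1158)·267762 − 584·(-534356))/997754 = 2; b = (5·(-534356) − 584·(-1158))/997754 = -2.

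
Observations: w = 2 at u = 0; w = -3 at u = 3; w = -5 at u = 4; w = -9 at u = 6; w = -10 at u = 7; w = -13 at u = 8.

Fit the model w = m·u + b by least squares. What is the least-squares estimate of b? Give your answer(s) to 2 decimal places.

Entries of XᵀX: Σu·u = 174, Σu = 28, Σ1 = 6.
For Xᵀw: Σu·w = -257, Σw = -38.
XᵀX·[m, b]ᵀ = Xᵀw becomes [[174, 28]; [28, 6]]·[m, b]ᵀ = [-257, -38]ᵀ.
det = 174·6 − 28² = 260.
m = ((-257)·6 − 28·(-38))/260 = -239/130; b = (174·(-38) − 28·(-257))/260 = 146/65.

b = 2.25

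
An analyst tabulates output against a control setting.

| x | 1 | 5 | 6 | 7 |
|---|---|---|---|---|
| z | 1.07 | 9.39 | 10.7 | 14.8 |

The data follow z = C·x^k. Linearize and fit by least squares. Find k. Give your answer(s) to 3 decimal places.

Let Y = ln z. Fitting Y = k·ln x + ln C by least squares:
Σln x = 5.3471, Σ(ln x)² = 9.5873, Σln z = 7.3722, Σln x·ln z = 13.0950.
Equations: 9.5873·k + 5.3471·ln C = 13.0950;  5.3471·k + 4·ln C = 7.3722.
Slope k = (n·Σln x·ln z − Σln x·Σln z)/(n·Σ(ln x)² − (Σln x)²) = (4·13.0950 − 5.3471·7.3722)/9.7575 = 1.32822; ln C = (Σln z − k·Σln x)/n = 0.06751.

k = 1.328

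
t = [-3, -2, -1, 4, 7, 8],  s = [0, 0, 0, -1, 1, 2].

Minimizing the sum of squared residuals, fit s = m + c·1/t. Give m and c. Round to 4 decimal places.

m = 0.4422, c = 0.4964

Sums needed: Σ1 = 6, Σ1/t = -221/168, Σ1/t·1/t = 41197/28224.
For Xᵀs: Σs = 2, Σ1/t·s = 1/7.
XᵀX·[m, c]ᵀ = Xᵀs becomes [[6, -221/168]; [-221/168, 41197/28224]]·[m, c]ᵀ = [2, 1/7]ᵀ.
Eliminating c: (41197/28224)·(row 1) − (-221/168)·(row 2) gives (198341/28224)·m = (41197/28224)·2 − (-221/168)·(1/7) = 43849/14112, so m = 6746/15257.
Then c = ((1/7) − (-221/168)·(6746/15257))/(41197/28224) = 98448/198341.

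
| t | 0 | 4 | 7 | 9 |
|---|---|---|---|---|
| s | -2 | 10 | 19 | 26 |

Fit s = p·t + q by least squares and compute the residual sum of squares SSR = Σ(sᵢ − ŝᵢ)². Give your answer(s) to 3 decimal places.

Normal-equation sums: Σt·t = 146, Σt = 20, Σ1 = 4.
Moment sums: Σt·s = 407, Σs = 53.
MᵀM·[p, q]ᵀ = Mᵀs becomes [[146, 20]; [20, 4]]·[p, q]ᵀ = [407, 53]ᵀ.
Determinant 146·4 − 20² = 184.
p = (407·4 − 20·53)/184 = 71/23; q = (146·53 − 20·407)/184 = -201/92.
Residuals: 17/92, -15/92, -39/92, 37/92; SSR = 37/92.

SSR = 0.402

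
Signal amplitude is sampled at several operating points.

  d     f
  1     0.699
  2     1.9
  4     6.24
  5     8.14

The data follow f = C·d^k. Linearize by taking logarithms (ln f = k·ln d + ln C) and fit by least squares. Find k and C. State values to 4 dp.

Let Y = ln f. Fitting Y = k·ln d + ln C by least squares:
XᵀX = [[4.9926, 3.6889]; [3.6889, 4]], rhs = [6.3578, 4.2115]ᵀ  (here Σln d = 3.6889, Σ(ln d)² = 4.9926, Σln f = 4.2115, Σln d·ln f = 6.3578).
Δ = 4.9926·4 − (3.6889)² = 6.3624; k = (6.3578·4 − 3.6889·4.2115)/6.3624 = 1.55532, ln C = (4.9926·4.2115 − 3.6889·6.3578)/6.3624 = -0.38146, so C = exp(-0.38146) = 0.68286.

k = 1.5553, C = 0.6829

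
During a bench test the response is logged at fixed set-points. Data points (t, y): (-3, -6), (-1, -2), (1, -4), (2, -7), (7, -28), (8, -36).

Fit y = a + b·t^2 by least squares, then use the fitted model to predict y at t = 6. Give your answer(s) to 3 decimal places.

The normal system AᵀA·[a, b]ᵀ = Aᵀy is [[6, 128]; [128, 6596]]·[a, b]ᵀ = [-83, -3764]ᵀ.
Eliminating b: 6596·(row 1) − 128·(row 2) gives 23192·a = 6596·(-83) − 128·(-3764) = -65676, so a = -1263/446.
Then b = ((-3764) − 128·(-1263/446))/6596 = -115/223.
At t = 6: ŷ = (-1263/446)·(1) + (-115/223)·(36) = -9543/446.

ŷ = -21.397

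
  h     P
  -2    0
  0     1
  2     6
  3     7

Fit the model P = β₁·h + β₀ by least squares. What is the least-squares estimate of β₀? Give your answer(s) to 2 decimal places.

β₀ = 2.36

Forming XᵀX = [[17, 3]; [3, 4]] and XᵀP = [33, 14]ᵀ gives XᵀX·[β₁, β₀]ᵀ = XᵀP.
Determinant 17·4 − 3² = 59.
β₁ = (33·4 − 3·14)/59 = 90/59; β₀ = (17·14 − 3·33)/59 = 139/59.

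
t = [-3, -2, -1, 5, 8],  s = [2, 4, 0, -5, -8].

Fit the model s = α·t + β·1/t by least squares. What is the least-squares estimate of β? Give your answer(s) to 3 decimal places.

β = 0.284

Sums needed: Σt·t = 103, Σt·1/t = 5, Σ1/t·1/t = 20401/14400.
Moment sums: Σt·s = -103, Σ1/t·s = -14/3.
Normal equations: [[103, 5]; [5, 20401/14400]]·[α, β]ᵀ = [-103, -14/3]ᵀ.
Determinant 103·(20401/14400) − 5² = 1741303/14400.
α = ((-103)·(20401/14400) − 5·(-14/3))/(1741303/14400) = -1765303/1741303; β = (103·(-14/3) − 5·(-103))/(1741303/14400) = 494400/1741303.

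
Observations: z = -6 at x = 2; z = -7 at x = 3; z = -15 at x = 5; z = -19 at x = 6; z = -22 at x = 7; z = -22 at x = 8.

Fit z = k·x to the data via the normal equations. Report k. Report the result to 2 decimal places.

k = -2.95

Normal-equation sums: Σx·x = 187.
For Mᵀz: Σx·z = -552.
So MᵀM·[k]ᵀ = Mᵀz: [[187]]·[k]ᵀ = [-552]ᵀ.
k = (-552)/187 = -2.95187.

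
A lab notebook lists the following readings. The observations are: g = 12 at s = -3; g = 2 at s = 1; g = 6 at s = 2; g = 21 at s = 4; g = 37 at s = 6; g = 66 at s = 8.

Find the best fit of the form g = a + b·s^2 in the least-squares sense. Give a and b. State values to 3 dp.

a = 2.506, b = 0.992

Normal-equation sums: Σ1 = 6, Σs^2 = 130, Σs^2·s^2 = 5746.
Moment sums: Σg = 144, Σs^2·g = 6026.
So MᵀM·[a, b]ᵀ = Mᵀg: [[6, 130]; [130, 5746]]·[a, b]ᵀ = [144, 6026]ᵀ.
Eliminating b: 5746·(row 1) − 130·(row 2) gives 17576·a = 5746·144 − 130·6026 = 44044, so a = 847/338.
Then b = (6026 − 130·(847/338))/5746 = 4359/4394.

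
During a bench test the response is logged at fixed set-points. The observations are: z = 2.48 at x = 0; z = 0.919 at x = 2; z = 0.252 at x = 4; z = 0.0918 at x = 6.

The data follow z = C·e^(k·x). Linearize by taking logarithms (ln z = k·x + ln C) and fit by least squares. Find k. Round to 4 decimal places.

Linearized form: ln z = k·x + ln C. From the 4 transformed points,
AᵀA = [[56.0000, 12.0000]; [12.0000, 4]], rhs = [-20.0111, -2.9427]ᵀ  (here Σx = 12.0000, Σ(x)² = 56.0000, Σln z = -2.9427, Σx·ln z = -20.0111).
Solving (det = 80.0000): k = -0.55915, ln C = 0.94179.

k = -0.5592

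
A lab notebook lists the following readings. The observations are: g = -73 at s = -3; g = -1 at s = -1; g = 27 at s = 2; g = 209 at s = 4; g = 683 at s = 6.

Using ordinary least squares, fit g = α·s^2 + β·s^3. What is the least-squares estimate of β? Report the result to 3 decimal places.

β = 3.005

With design matrix A, AᵀA = [[1650, 8588]; [8588, 51546]] and Aᵀg = [27382, 163092]ᵀ.
Eliminating β: 51546·(row 1) − 8588·(row 2) gives 11297156·α = 51546·27382 − 8588·163092 = 10798476, so α = 207663/217253.
Then β = (163092 − 8588·(207663/217253))/51546 = 652792/217253.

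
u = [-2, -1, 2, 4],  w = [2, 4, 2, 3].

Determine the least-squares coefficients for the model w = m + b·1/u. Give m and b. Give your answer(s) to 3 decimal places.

From the data, Σ1 = 4, Σ1/u = -3/4, Σ1/u·1/u = 25/16.
And Σw = 11, Σ1/u·w = -13/4.
XᵀX·[m, b]ᵀ = Xᵀw becomes [[4, -3/4]; [-3/4, 25/16]]·[m, b]ᵀ = [11, -13/4]ᵀ.
det = 4·(25/16) − (-3/4)² = 91/16.
m = (11·(25/16) − (-3/4)·(-13/4))/(91/16) = 236/91; b = (4·(-13/4) − (-3/4)·11)/(91/16) = -76/91.

m = 2.593, b = -0.835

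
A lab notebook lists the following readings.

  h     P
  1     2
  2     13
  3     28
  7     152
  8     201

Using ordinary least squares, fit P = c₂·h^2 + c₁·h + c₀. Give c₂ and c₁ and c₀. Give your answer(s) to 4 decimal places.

The normal equations are: 6595·c₂ + 891·c₁ + 127·c₀ = 20618;  891·c₂ + 127·c₁ + 21·c₀ = 2784;  127·c₂ + 21·c₁ + 5·c₀ = 396.
Row-reducing yields c₂ = 11143/3559, c₁ = 108/3559, c₀ = -1613/3559.

c₂ = 3.1309, c₁ = 0.0303, c₀ = -0.4532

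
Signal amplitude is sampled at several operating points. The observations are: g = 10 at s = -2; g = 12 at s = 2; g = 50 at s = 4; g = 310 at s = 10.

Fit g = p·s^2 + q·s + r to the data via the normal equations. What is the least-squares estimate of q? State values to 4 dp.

Normal-equation sums: Σs^2·s^2 = 10288, Σs^2·s = 1064, Σs^2 = 124, Σs·s = 124, Σs = 14, Σ1 = 4.
Right-hand side: Σs^2·g = 31888, Σs·g = 3304, Σg = 382.
Solving the 3×3 system (Gaussian elimination) gives p = 367/120, q = 161/300, r = -89/75.

q = 0.5367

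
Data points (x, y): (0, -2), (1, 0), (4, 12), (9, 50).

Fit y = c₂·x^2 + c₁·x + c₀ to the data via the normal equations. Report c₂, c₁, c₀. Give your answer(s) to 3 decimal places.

Sums needed: Σx^2·x^2 = 6818, Σx^2·x = 794, Σx^2 = 98, Σx·x = 98, Σx = 14, Σ1 = 4.
And Σx^2·y = 4242, Σx·y = 498, Σy = 60.
So AᵀA·[c₂, c₁, c₀]ᵀ = Aᵀy: [[6818, 794, 98]; [794, 98, 14]; [98, 14, 4]]·[c₂, c₁, c₀]ᵀ = [4242, 498, 60]ᵀ.
Row-reducing yields c₂ = 165/362, c₁ = 609/362, c₀ = -372/181.

c₂ = 0.456, c₁ = 1.682, c₀ = -2.055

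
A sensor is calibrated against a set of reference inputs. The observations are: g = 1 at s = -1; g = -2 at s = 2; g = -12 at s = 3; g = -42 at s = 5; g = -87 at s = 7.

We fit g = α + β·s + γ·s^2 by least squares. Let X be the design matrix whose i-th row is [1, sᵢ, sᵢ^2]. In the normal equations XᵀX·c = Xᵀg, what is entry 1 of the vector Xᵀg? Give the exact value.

Entry 1 ↔ basis 1, so (Xᵀg)_{1} = Σᵢ gᵢ = (1)·(1) + (1)·(-2) + (1)·(-12) + (1)·(-42) + (1)·(-87) = -142.

-142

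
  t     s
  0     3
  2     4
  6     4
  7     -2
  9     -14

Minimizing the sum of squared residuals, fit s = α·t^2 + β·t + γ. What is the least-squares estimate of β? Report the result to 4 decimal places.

β = 3.4946

With design matrix A, AᵀA = [[10274, 1296, 170]; [1296, 170, 24]; [170, 24, 5]] and Aᵀs = [-1072, -108, -5]ᵀ.
Inverting the 3×3 Gram matrix, [α, β, γ]ᵀ = [-11387/19839, 23110/6613, 34535/19839]ᵀ.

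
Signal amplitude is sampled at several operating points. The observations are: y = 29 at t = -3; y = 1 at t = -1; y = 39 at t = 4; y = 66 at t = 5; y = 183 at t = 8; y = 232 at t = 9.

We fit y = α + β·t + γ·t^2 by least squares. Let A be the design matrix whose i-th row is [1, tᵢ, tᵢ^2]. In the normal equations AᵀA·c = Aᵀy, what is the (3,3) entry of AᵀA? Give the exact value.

11620

Row 3 ↔ basis t^2, column 3 ↔ basis t^2, so (AᵀA)_{3,3} = Σᵢ (t^2)·(t^2) = (9)·(9) + (1)·(1) + (16)·(16) + (25)·(25) + (64)·(64) + (81)·(81) = 11620.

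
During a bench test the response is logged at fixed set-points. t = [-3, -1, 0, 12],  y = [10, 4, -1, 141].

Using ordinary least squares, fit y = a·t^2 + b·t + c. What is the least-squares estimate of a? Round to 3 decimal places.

Setting ∂/∂a … = 0 gives: 20818·a + 1700·b + 154·c = 20398;  1700·a + 154·b + 8·c = 1658;  154·a + 8·b + 4·c = 154.
(Σt^2·t^2 = 20818, Σt^2·t = 1700, Σt^2 = 154, Σt·t = 154, Σt = 8, Σ1 = 4, Σt^2·y = 20398, Σt·y = 1658, Σy = 154.)
Inverting the 3×3 Gram matrix, [a, b, c]ᵀ = [6529/6501, -2261/6501, 1148/2167]ᵀ.

a = 1.004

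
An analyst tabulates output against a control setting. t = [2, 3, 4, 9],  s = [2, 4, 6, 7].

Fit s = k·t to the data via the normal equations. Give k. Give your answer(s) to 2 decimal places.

k = 0.94

Setting ∂/∂k … = 0 gives: 110·k = 103.
k = 103/110 = 0.936364.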